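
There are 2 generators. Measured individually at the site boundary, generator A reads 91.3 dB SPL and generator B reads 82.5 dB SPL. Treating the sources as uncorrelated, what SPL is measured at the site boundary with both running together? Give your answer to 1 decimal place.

Uncorrelated sources add in intensity (power), not in dB.
L_total = 10·log₁₀(10^(91.3/10) + 10^(82.5/10)) = 10·log₁₀(1527000000) = 91.8 dB SPL.

91.8 dB SPL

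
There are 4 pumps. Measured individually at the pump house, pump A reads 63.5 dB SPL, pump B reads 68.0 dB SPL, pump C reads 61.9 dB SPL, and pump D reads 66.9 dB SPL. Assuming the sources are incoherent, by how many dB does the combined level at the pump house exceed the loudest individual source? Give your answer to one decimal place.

Incoherent sources sum as intensities:
L_total = 10·log₁₀(10^(63.5/10) + 10^(68.0/10) + 10^(61.9/10) + 10^(66.9/10)) = 71.76 dB SPL.
Excess over the loudest (68.0 dB): 71.76 − 68.0 = 3.8 dB.

3.8 dB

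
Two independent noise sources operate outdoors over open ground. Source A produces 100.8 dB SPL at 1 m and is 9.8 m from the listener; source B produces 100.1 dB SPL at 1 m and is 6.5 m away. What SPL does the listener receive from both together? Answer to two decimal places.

At the listener: L_A = 100.8 − 20·log₁₀(9.8) = 80.975 dB; L_B = 100.1 − 20·log₁₀(6.5) = 83.842 dB.
Combined: 10·log₁₀(10^(80.975/10)+10^(83.842/10)) = 85.65 dB SPL.

85.65 dB SPL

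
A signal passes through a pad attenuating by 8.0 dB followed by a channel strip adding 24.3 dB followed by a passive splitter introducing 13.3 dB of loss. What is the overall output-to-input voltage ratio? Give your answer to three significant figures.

Net gain = (−8.0) + 24.3 + (−13.3) = 3.0 dB.
Voltage ratio = 10^(3.0/20) = 1.41.

1.41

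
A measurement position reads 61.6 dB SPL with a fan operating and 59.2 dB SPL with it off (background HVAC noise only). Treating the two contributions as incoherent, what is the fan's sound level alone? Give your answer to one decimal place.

57.9 dB SPL

Remove the background by subtracting linear intensities:
L_src = 10·log₁₀(10^(61.6/10) − 10^(59.2/10)) = 10·log₁₀(613700) = 57.9 dB SPL.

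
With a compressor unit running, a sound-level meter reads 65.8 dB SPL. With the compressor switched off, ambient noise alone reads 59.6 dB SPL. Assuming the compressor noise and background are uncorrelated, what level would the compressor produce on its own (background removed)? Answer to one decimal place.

64.6 dB SPL

Remove the background by subtracting linear intensities:
L_src = 10·log₁₀(10^(65.8/10) − 10^(59.6/10)) = 10·log₁₀(2890000) = 64.6 dB SPL.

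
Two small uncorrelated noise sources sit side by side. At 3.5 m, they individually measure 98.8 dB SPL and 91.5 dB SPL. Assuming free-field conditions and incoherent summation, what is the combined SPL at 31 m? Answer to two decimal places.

Combined at 3.5 m: 10·log₁₀(10^(98.8/10)+10^(91.5/10)) = 99.542 dB SPL.
Then apply −20·log₁₀(31/3.5) = -18.946 dB → 80.60 dB SPL.

80.60 dB SPL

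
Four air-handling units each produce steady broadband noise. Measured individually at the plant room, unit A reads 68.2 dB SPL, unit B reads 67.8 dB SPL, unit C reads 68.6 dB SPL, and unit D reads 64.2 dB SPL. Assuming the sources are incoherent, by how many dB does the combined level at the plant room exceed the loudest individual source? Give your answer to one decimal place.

Add the sources as powers (linear), then convert back to dB:
L_total = 10·log₁₀(10^(68.2/10) + 10^(67.8/10) + 10^(68.6/10) + 10^(64.2/10)) = 73.52 dB SPL.
Excess over the loudest (68.6 dB): 73.52 − 68.6 = 4.9 dB.

4.9 dB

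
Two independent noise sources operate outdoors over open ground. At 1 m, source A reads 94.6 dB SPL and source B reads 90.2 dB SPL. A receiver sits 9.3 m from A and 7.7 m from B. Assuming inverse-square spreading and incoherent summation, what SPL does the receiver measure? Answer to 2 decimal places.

At the listener: L_A = 94.6 − 20·log₁₀(9.3) = 75.230 dB; L_B = 90.2 − 20·log₁₀(7.7) = 72.470 dB.
Combined: 10·log₁₀(10^(75.230/10)+10^(72.470/10)) = 77.08 dB SPL.

77.08 dB SPL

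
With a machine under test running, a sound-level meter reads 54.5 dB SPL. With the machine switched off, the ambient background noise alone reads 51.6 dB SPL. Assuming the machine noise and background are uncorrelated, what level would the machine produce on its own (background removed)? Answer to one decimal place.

Remove the background by subtracting linear intensities:
L_src = 10·log₁₀(10^(54.5/10) − 10^(51.6/10)) = 10·log₁₀(137300) = 51.4 dB SPL.

51.4 dB SPL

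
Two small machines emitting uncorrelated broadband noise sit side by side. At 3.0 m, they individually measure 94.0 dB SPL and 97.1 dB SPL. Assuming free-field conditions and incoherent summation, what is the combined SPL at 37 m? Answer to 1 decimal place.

77.0 dB SPL

Combined at 3.0 m: 10·log₁₀(10^(94.0/10)+10^(97.1/10)) = 98.83 dB SPL.
Then apply −20·log₁₀(37/3.0) = -21.82 dB → 77.0 dB SPL.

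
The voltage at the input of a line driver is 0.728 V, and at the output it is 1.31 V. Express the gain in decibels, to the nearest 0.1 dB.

5.1 dB

Voltage is an amplitude quantity, so gain = 20·log₁₀(V_out/V_in).
20·log₁₀(1.31/0.728) = 20·log₁₀(1.799) = 5.1 dB.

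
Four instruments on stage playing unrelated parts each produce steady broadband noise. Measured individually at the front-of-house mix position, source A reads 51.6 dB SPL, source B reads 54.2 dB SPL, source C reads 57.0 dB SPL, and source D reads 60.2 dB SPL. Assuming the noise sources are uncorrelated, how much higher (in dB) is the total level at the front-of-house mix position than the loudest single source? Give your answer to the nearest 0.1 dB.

2.7 dB

Incoherent sources sum as intensities:
L_total = 10·log₁₀(10^(51.6/10) + 10^(54.2/10) + 10^(57.0/10) + 10^(60.2/10)) = 62.91 dB SPL.
Excess over the loudest (60.2 dB): 62.91 − 60.2 = 2.7 dB.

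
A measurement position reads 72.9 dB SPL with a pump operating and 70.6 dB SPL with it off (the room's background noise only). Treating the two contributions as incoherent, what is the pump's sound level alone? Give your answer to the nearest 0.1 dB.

69.0 dB SPL

Remove the background by subtracting linear intensities:
L_src = 10·log₁₀(10^(72.9/10) − 10^(70.6/10)) = 10·log₁₀(8017000) = 69.0 dB SPL.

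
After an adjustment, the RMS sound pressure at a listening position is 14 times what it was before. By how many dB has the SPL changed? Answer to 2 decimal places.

SPL change from a pressure ratio uses the 20·log₁₀ form:
20·log₁₀(14) = 22.92 dB.

22.92 dB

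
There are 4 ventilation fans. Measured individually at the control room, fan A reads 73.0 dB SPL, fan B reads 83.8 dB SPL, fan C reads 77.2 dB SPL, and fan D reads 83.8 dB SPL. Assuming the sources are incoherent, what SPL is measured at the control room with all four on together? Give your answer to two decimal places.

Incoherent sources sum as intensities:
L_total = 10·log₁₀(10^(73.0/10) + 10^(83.8/10) + 10^(77.2/10) + 10^(83.8/10)) = 10·log₁₀(552200000) = 87.42 dB SPL.

87.42 dB SPL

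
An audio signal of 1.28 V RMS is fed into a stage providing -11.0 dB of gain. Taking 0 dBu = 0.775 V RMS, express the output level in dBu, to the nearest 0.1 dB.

Input level: 20·log₁₀(1.28/0.775) = 4.36 dBu.
Output: 4.36 − 11.0 = -6.6 dBu.

-6.6 dBu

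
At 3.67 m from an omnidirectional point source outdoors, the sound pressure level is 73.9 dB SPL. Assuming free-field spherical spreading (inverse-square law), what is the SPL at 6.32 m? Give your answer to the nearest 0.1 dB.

For a point source in a free field, ΔL = −20·log₁₀(d₂/d₁).
ΔL = −20·log₁₀(6.32/3.67) = -4.72 dB, so L₂ = 73.9 + (-4.72) = 69.2 dB SPL.

69.2 dB SPL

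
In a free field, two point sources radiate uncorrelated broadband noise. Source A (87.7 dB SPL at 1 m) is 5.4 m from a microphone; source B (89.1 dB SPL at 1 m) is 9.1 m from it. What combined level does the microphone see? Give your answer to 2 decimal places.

At the listener: L_A = 87.7 − 20·log₁₀(5.4) = 73.052 dB; L_B = 89.1 − 20·log₁₀(9.1) = 69.919 dB.
Combined: 10·log₁₀(10^(73.052/10)+10^(69.919/10)) = 74.77 dB SPL.

74.77 dB SPL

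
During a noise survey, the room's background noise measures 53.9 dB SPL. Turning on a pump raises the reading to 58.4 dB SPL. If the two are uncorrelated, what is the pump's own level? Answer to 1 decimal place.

56.5 dB SPL

Remove the background by subtracting linear intensities:
L_src = 10·log₁₀(10^(58.4/10) − 10^(53.9/10)) = 10·log₁₀(446400) = 56.5 dB SPL.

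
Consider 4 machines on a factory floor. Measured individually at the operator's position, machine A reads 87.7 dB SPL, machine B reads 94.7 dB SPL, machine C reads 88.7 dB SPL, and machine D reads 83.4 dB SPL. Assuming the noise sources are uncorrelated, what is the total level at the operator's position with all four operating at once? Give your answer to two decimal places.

Uncorrelated sources add in intensity (power), not in dB.
L_total = 10·log₁₀(10^(87.7/10) + 10^(94.7/10) + 10^(88.7/10) + 10^(83.4/10)) = 10·log₁₀(4500000000) = 96.53 dB SPL.

96.53 dB SPL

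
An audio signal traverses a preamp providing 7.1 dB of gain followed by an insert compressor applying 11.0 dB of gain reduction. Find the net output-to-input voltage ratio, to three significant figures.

Net gain = 7.1 + (−11.0) = -3.9 dB.
Voltage ratio = 10^(-3.9/20) = 0.638.

0.638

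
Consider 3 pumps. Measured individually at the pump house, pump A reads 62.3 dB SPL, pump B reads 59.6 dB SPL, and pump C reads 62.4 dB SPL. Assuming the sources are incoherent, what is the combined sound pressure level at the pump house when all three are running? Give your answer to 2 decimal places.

Add the sources as powers (linear), then convert back to dB:
L_total = 10·log₁₀(10^(62.3/10) + 10^(59.6/10) + 10^(62.4/10)) = 10·log₁₀(4348000) = 66.38 dB SPL.

66.38 dB SPL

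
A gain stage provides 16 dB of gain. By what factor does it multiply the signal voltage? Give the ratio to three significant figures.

6.31

Voltage ratio = 10^(dB/20).
10^(16/20) = 10^(0.8000) = 6.31.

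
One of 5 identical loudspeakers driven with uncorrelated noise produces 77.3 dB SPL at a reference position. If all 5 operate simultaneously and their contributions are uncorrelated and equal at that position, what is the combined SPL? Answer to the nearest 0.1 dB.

5 equal incoherent sources raise the level by 10·log₁₀(5) = 6.99 dB.
L_total = 77.3 + 6.99 = 84.3 dB SPL.

84.3 dB SPL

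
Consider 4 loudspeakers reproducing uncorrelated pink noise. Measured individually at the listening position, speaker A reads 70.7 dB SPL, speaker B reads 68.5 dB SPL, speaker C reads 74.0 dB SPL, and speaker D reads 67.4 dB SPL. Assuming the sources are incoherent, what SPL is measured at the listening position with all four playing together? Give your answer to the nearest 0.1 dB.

76.9 dB SPL

Add the sources as powers (linear), then convert back to dB:
L_total = 10·log₁₀(10^(70.7/10) + 10^(68.5/10) + 10^(74.0/10) + 10^(67.4/10)) = 10·log₁₀(49440000) = 76.9 dB SPL.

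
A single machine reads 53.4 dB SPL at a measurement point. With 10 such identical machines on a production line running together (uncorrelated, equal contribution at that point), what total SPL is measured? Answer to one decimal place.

10 equal incoherent sources raise the level by 10·log₁₀(10) = 10.00 dB.
L_total = 53.4 + 10.00 = 63.4 dB SPL.

63.4 dB SPL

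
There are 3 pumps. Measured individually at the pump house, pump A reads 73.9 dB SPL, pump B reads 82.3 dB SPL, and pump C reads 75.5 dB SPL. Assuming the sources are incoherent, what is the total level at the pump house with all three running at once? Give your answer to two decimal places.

Add the sources as powers (linear), then convert back to dB:
L_total = 10·log₁₀(10^(73.9/10) + 10^(82.3/10) + 10^(75.5/10)) = 10·log₁₀(229900000) = 83.61 dB SPL.

83.61 dB SPL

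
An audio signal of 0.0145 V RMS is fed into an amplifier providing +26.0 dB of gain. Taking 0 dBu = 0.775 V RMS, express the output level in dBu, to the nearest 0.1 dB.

Input level: 20·log₁₀(0.0145/0.775) = -34.56 dBu.
Output: -34.56 + 26.0 = -8.6 dBu.

-8.6 dBu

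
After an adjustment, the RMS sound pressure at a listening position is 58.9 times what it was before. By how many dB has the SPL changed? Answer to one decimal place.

SPL change from a pressure ratio uses the 20·log₁₀ form:
20·log₁₀(58.9) = 35.4 dB.

35.4 dB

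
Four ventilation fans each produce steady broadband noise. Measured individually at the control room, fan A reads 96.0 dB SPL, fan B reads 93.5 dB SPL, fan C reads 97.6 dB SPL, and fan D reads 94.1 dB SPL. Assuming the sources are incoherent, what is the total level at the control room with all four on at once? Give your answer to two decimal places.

Uncorrelated sources add in intensity (power), not in dB.
L_total = 10·log₁₀(10^(96.0/10) + 10^(93.5/10) + 10^(97.6/10) + 10^(94.1/10)) = 10·log₁₀(14545000000) = 101.63 dB SPL.

101.63 dB SPL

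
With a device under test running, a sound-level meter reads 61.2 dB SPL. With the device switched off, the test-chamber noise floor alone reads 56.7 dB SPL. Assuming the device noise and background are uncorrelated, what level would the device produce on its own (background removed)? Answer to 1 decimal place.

59.3 dB SPL

Subtract intensities: L_src = 10·log₁₀(10^(L_total/10) − 10^(L_bg/10)).
L_src = 10·log₁₀(10^(61.2/10) − 10^(56.7/10)) = 10·log₁₀(850500) = 59.3 dB SPL.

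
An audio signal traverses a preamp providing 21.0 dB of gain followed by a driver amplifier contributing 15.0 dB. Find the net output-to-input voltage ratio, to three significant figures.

63.1

Net gain = 21.0 + 15.0 = 36.0 dB.
Voltage ratio = 10^(36.0/20) = 63.1.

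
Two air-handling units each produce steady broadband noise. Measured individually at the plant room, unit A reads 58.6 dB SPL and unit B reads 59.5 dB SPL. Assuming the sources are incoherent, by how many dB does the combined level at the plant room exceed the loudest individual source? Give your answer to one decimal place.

2.6 dB

Incoherent sources sum as intensities:
L_total = 10·log₁₀(10^(58.6/10) + 10^(59.5/10)) = 62.08 dB SPL.
Excess over the loudest (59.5 dB): 62.08 − 59.5 = 2.6 dB.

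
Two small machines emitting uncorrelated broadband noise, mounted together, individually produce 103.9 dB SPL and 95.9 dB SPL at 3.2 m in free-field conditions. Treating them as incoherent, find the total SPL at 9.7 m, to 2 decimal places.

94.91 dB SPL

Combined at 3.2 m: 10·log₁₀(10^(103.9/10)+10^(95.9/10)) = 104.539 dB SPL.
Then apply −20·log₁₀(9.7/3.2) = -9.632 dB → 94.91 dB SPL.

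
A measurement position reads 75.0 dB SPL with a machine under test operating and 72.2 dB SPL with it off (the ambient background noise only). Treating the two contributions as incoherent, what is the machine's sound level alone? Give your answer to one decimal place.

Background correction is a power subtraction:
L_src = 10·log₁₀(10^(75.0/10) − 10^(72.2/10)) = 10·log₁₀(15030000) = 71.8 dB SPL.

71.8 dB SPL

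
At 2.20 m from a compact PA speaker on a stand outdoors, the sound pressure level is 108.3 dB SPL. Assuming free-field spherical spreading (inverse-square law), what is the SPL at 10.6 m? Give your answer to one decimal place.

Free-field point source: level drops by 20·log₁₀ of the distance ratio.
ΔL = −20·log₁₀(10.6/2.20) = -13.66 dB, so L₂ = 108.3 + (-13.66) = 94.6 dB SPL.

94.6 dB SPL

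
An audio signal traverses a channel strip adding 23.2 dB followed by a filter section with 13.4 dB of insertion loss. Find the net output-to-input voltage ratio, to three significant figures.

Net gain = 23.2 + (−13.4) = 9.8 dB.
Voltage ratio = 10^(9.8/20) = 3.09.

3.09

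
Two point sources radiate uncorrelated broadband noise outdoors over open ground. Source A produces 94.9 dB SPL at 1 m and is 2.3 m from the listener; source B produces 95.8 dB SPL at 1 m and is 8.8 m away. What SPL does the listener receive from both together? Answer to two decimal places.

88.02 dB SPL

At the listener: L_A = 94.9 − 20·log₁₀(2.3) = 87.665 dB; L_B = 95.8 − 20·log₁₀(8.8) = 76.910 dB.
Combined: 10·log₁₀(10^(87.665/10)+10^(76.910/10)) = 88.02 dB SPL.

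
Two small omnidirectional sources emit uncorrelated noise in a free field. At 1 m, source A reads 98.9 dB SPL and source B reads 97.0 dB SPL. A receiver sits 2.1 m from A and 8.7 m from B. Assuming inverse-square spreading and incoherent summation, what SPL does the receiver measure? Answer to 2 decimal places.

At the listener: L_A = 98.9 − 20·log₁₀(2.1) = 92.456 dB; L_B = 97.0 − 20·log₁₀(8.7) = 78.210 dB.
Combined: 10·log₁₀(10^(92.456/10)+10^(78.210/10)) = 92.62 dB SPL.

92.62 dB SPL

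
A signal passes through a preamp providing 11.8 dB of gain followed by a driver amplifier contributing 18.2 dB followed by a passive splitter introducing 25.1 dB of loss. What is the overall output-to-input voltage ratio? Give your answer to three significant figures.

Net gain = 11.8 + 18.2 + (−25.1) = 4.9 dB.
Voltage ratio = 10^(4.9/20) = 1.76.

1.76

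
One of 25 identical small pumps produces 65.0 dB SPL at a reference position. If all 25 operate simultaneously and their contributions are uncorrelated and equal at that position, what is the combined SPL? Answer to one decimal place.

79.0 dB SPL

25 equal incoherent sources raise the level by 10·log₁₀(25) = 13.98 dB.
L_total = 65.0 + 13.98 = 79.0 dB SPL.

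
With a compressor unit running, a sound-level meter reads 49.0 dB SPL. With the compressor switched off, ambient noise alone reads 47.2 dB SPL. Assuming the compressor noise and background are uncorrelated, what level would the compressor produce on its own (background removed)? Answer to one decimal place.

Remove the background by subtracting linear intensities:
L_src = 10·log₁₀(10^(49.0/10) − 10^(47.2/10)) = 10·log₁₀(26950) = 44.3 dB SPL.

44.3 dB SPL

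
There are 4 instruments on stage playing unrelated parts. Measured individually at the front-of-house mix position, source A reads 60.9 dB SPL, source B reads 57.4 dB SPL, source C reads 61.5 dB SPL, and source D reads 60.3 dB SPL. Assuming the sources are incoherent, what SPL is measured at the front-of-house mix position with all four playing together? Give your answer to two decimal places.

Add the sources as powers (linear), then convert back to dB:
L_total = 10·log₁₀(10^(60.9/10) + 10^(57.4/10) + 10^(61.5/10) + 10^(60.3/10)) = 10·log₁₀(4264000) = 66.30 dB SPL.

66.30 dB SPL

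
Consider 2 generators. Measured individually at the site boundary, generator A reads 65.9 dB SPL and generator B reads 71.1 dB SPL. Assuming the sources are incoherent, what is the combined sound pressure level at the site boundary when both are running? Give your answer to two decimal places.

Incoherent sources sum as intensities:
L_total = 10·log₁₀(10^(65.9/10) + 10^(71.1/10)) = 10·log₁₀(16770000) = 72.25 dB SPL.

72.25 dB SPL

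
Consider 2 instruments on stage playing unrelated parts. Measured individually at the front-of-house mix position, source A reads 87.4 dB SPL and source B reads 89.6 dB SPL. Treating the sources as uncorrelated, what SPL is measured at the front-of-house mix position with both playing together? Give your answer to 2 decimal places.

91.65 dB SPL

Incoherent sources sum as intensities:
L_total = 10·log₁₀(10^(87.4/10) + 10^(89.6/10)) = 10·log₁₀(1462000000) = 91.65 dB SPL.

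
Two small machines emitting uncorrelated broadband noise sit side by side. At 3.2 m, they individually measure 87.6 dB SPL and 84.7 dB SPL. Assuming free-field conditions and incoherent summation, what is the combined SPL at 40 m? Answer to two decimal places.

Combined at 3.2 m: 10·log₁₀(10^(87.6/10)+10^(84.7/10)) = 89.398 dB SPL.
Then apply −20·log₁₀(40/3.2) = -21.938 dB → 67.46 dB SPL.

67.46 dB SPL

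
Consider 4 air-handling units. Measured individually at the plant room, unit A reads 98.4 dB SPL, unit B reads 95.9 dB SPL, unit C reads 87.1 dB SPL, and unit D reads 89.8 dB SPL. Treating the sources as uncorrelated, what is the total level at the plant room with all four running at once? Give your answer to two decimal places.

Incoherent sources sum as intensities:
L_total = 10·log₁₀(10^(98.4/10) + 10^(95.9/10) + 10^(87.1/10) + 10^(89.8/10)) = 10·log₁₀(12277000000) = 100.89 dB SPL.

100.89 dB SPL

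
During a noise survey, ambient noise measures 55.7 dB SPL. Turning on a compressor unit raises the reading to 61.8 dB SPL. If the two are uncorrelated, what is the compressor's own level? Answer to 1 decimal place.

Subtract intensities: L_src = 10·log₁₀(10^(L_total/10) − 10^(L_bg/10)).
L_src = 10·log₁₀(10^(61.8/10) − 10^(55.7/10)) = 10·log₁₀(1142000) = 60.6 dB SPL.

60.6 dB SPL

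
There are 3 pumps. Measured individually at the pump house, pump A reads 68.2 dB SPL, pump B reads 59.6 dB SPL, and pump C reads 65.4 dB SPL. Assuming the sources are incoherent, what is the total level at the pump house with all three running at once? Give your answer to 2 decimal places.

70.41 dB SPL

Incoherent sources sum as intensities:
L_total = 10·log₁₀(10^(68.2/10) + 10^(59.6/10) + 10^(65.4/10)) = 10·log₁₀(10990000) = 70.41 dB SPL.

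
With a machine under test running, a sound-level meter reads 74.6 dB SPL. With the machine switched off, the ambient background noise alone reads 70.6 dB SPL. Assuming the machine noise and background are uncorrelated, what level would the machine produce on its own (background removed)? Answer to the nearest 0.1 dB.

Subtract intensities: L_src = 10·log₁₀(10^(L_total/10) − 10^(L_bg/10)).
L_src = 10·log₁₀(10^(74.6/10) − 10^(70.6/10)) = 10·log₁₀(17360000) = 72.4 dB SPL.

72.4 dB SPL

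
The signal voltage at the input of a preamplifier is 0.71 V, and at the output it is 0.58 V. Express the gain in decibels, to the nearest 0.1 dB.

-1.8 dB

Voltage ratio → dB uses the 20·log₁₀ form:
20·log₁₀(0.58/0.71) = 20·log₁₀(0.8169) = -1.8 dB.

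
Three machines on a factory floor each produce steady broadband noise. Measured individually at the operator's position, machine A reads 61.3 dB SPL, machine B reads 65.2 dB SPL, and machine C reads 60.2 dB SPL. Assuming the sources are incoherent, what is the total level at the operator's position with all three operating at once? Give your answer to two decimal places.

67.56 dB SPL

Incoherent sources sum as intensities:
L_total = 10·log₁₀(10^(61.3/10) + 10^(65.2/10) + 10^(60.2/10)) = 10·log₁₀(5707000) = 67.56 dB SPL.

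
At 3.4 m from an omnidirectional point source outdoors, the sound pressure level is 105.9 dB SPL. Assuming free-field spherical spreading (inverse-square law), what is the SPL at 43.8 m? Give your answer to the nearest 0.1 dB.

83.7 dB SPL

Inverse-square spreading gives ΔL = −20·log₁₀(d₂/d₁).
ΔL = −20·log₁₀(43.8/3.4) = -22.20 dB, so L₂ = 105.9 + (-22.20) = 83.7 dB SPL.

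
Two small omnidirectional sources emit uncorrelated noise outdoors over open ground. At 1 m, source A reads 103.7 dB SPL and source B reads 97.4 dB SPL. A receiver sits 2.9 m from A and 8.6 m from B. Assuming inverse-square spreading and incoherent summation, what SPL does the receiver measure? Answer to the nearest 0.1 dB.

94.6 dB SPL

At the listener: L_A = 103.7 − 20·log₁₀(2.9) = 94.45 dB; L_B = 97.4 − 20·log₁₀(8.6) = 78.71 dB.
Combined: 10·log₁₀(10^(94.45/10)+10^(78.71/10)) = 94.6 dB SPL.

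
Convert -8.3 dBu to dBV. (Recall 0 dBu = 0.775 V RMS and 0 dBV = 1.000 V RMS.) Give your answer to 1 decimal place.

The offset between the scales is 20·log₁₀(0.775/1.000) = −2.214 dB.
So dBV = -8.3 − 2.214 = -10.5 dBV.

-10.5 dBV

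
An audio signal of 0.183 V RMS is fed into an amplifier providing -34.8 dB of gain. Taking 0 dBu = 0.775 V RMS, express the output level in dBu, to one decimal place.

-47.3 dBu

Input level: 20·log₁₀(0.183/0.775) = -12.54 dBu.
Output: -12.54 − 34.8 = -47.3 dBu.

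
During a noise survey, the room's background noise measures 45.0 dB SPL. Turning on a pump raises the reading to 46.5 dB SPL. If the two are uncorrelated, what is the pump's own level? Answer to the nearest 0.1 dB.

Background correction is a power subtraction:
L_src = 10·log₁₀(10^(46.5/10) − 10^(45.0/10)) = 10·log₁₀(13050) = 41.2 dB SPL.

41.2 dB SPL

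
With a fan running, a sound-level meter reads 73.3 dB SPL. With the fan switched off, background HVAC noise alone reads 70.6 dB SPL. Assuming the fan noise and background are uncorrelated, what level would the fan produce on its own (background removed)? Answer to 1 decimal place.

Remove the background by subtracting linear intensities:
L_src = 10·log₁₀(10^(73.3/10) − 10^(70.6/10)) = 10·log₁₀(9898000) = 70.0 dB SPL.

70.0 dB SPL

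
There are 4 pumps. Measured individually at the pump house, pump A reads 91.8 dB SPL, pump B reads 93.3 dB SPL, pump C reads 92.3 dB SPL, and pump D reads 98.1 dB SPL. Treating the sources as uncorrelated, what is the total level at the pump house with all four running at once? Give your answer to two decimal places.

100.72 dB SPL

Add the sources as powers (linear), then convert back to dB:
L_total = 10·log₁₀(10^(91.8/10) + 10^(93.3/10) + 10^(92.3/10) + 10^(98.1/10)) = 10·log₁₀(11806000000) = 100.72 dB SPL.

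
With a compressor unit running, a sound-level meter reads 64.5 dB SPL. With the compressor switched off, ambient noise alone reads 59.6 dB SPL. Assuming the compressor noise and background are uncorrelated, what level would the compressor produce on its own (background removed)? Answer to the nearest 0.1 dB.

Subtract intensities: L_src = 10·log₁₀(10^(L_total/10) − 10^(L_bg/10)).
L_src = 10·log₁₀(10^(64.5/10) − 10^(59.6/10)) = 10·log₁₀(1906000) = 62.8 dB SPL.

62.8 dB SPL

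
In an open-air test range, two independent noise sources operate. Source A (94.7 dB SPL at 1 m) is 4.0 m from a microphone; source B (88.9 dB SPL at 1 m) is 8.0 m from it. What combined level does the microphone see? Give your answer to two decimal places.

82.94 dB SPL

At the listener: L_A = 94.7 − 20·log₁₀(4.0) = 82.659 dB; L_B = 88.9 − 20·log₁₀(8.0) = 70.838 dB.
Combined: 10·log₁₀(10^(82.659/10)+10^(70.838/10)) = 82.94 dB SPL.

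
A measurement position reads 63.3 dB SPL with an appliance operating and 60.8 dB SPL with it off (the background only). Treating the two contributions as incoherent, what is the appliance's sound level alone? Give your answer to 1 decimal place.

Subtract intensities: L_src = 10·log₁₀(10^(L_total/10) − 10^(L_bg/10)).
L_src = 10·log₁₀(10^(63.3/10) − 10^(60.8/10)) = 10·log₁₀(935700) = 59.7 dB SPL.

59.7 dB SPL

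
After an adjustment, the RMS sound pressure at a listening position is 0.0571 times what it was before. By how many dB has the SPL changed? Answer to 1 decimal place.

Sound pressure is an amplitude quantity: ΔL = 20·log₁₀(p₂/p₁).
20·log₁₀(0.0571) = -24.9 dB.

-24.9 dB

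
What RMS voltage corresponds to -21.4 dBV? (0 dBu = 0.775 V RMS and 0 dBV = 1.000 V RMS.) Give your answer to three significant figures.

0.0851 V

V = 1.000 V × 10^(-21.4/20).
= 1.000 × 0.08511 = 0.0851 V.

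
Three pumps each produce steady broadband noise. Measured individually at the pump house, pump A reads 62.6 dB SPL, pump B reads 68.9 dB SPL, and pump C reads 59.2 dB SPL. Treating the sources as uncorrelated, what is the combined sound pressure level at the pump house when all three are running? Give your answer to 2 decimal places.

Uncorrelated sources add in intensity (power), not in dB.
L_total = 10·log₁₀(10^(62.6/10) + 10^(68.9/10) + 10^(59.2/10)) = 10·log₁₀(10410000) = 70.18 dB SPL.

70.18 dB SPL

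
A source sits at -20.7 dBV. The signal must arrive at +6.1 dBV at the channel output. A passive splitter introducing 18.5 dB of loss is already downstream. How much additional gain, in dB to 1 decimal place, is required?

The required make-up gain is the shortfall in the dB sum.
G = +6.1 − (-20.7) + 18.5 = 45.3 dB.

45.3 dB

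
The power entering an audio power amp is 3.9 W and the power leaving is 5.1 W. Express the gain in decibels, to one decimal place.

For a power ratio, dB = 10·log₁₀(P₂/P₁).
10·log₁₀(5.1/3.9) = 10·log₁₀(1.308) = 1.2 dB.

1.2 dB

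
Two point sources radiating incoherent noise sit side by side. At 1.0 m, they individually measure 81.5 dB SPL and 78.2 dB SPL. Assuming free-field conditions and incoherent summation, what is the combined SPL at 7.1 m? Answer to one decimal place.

Combined at 1.0 m: 10·log₁₀(10^(81.5/10)+10^(78.2/10)) = 83.17 dB SPL.
Then apply −20·log₁₀(7.1/1.0) = -17.03 dB → 66.1 dB SPL.

66.1 dB SPL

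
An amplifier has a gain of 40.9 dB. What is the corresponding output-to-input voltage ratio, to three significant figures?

Voltage ratio = 10^(dB/20).
10^(40.9/20) = 10^(2.045) = 111.

111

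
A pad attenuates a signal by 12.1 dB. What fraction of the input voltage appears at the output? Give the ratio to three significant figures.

0.248

Voltage ratio = 10^(dB/20).
10^(-12.1/20) = 10^(-0.6050) = 0.248.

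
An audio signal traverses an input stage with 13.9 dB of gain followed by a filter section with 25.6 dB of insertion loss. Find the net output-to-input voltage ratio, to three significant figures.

0.260

Net gain = 13.9 + (−25.6) = -11.7 dB.
Voltage ratio = 10^(-11.7/20) = 0.260.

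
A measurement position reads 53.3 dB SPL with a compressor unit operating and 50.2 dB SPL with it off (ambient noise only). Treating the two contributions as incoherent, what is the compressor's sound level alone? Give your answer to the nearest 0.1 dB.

50.4 dB SPL

Background correction is a power subtraction:
L_src = 10·log₁₀(10^(53.3/10) − 10^(50.2/10)) = 10·log₁₀(109100) = 50.4 dB SPL.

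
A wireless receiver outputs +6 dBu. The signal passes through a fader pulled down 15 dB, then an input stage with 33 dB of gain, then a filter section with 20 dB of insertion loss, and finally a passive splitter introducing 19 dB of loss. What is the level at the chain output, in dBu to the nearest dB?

-15 dBu

Cascaded gains and losses add directly in dB.
+6 − 15 + 33 − 20 − 19 = -15 dBu.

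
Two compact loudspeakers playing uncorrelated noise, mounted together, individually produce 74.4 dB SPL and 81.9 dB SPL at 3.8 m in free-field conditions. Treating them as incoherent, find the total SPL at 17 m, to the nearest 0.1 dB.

69.6 dB SPL

Combined at 3.8 m: 10·log₁₀(10^(74.4/10)+10^(81.9/10)) = 82.61 dB SPL.
Then apply −20·log₁₀(17/3.8) = -13.01 dB → 69.6 dB SPL.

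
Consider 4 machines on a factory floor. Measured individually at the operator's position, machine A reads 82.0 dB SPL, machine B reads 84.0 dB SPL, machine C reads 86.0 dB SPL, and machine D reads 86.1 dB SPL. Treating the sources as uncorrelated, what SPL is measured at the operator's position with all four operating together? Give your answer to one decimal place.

90.8 dB SPL

Add the sources as powers (linear), then convert back to dB:
L_total = 10·log₁₀(10^(82.0/10) + 10^(84.0/10) + 10^(86.0/10) + 10^(86.1/10)) = 10·log₁₀(1215000000) = 90.8 dB SPL.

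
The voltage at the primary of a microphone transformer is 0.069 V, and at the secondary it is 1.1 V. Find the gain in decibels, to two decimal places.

24.05 dB

Voltage ratio → dB uses the 20·log₁₀ form:
20·log₁₀(1.1/0.069) = 20·log₁₀(15.94) = 24.05 dB.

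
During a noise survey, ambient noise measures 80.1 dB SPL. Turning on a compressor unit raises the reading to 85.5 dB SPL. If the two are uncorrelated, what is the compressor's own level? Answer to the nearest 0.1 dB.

84.0 dB SPL

Remove the background by subtracting linear intensities:
L_src = 10·log₁₀(10^(85.5/10) − 10^(80.1/10)) = 10·log₁₀(252500000) = 84.0 dB SPL.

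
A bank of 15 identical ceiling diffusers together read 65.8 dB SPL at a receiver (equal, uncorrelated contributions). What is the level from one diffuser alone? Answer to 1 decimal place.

54.0 dB SPL

15 equal incoherent sources add 10·log₁₀(15) = 11.76 dB over one source.
L_one = 65.8 − 11.76 = 54.0 dB SPL.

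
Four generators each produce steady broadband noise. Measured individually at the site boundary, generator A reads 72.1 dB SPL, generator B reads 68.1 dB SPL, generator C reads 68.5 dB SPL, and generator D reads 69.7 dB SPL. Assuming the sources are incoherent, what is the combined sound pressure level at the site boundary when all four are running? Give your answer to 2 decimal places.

Incoherent sources sum as intensities:
L_total = 10·log₁₀(10^(72.1/10) + 10^(68.1/10) + 10^(68.5/10) + 10^(69.7/10)) = 10·log₁₀(39090000) = 75.92 dB SPL.

75.92 dB SPL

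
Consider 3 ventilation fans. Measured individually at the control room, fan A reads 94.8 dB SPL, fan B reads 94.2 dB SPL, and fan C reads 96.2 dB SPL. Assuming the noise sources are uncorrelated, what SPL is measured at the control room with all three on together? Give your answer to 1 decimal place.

99.9 dB SPL

Incoherent sources sum as intensities:
L_total = 10·log₁₀(10^(94.8/10) + 10^(94.2/10) + 10^(96.2/10)) = 10·log₁₀(9819000000) = 99.9 dB SPL.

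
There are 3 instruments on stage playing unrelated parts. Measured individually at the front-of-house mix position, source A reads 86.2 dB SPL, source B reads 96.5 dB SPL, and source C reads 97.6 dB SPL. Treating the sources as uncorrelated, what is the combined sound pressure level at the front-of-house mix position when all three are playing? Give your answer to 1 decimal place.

Add the sources as powers (linear), then convert back to dB:
L_total = 10·log₁₀(10^(86.2/10) + 10^(96.5/10) + 10^(97.6/10)) = 10·log₁₀(10638000000) = 100.3 dB SPL.

100.3 dB SPL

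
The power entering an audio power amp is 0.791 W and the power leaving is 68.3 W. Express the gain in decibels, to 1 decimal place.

For a power ratio, dB = 10·log₁₀(P₂/P₁).
10·log₁₀(68.3/0.791) = 10·log₁₀(86.35) = 19.4 dB.

19.4 dB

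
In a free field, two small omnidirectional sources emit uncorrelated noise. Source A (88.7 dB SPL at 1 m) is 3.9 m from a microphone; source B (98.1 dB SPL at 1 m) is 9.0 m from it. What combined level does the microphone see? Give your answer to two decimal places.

At the listener: L_A = 88.7 − 20·log₁₀(3.9) = 76.879 dB; L_B = 98.1 − 20·log₁₀(9.0) = 79.015 dB.
Combined: 10·log₁₀(10^(76.879/10)+10^(79.015/10)) = 81.09 dB SPL.

81.09 dB SPL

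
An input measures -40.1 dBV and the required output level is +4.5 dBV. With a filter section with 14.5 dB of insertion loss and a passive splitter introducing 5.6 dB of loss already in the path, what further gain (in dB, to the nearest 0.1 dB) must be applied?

The required make-up gain is the shortfall in the dB sum.
G = +4.5 − (-40.1) + 14.5 + 5.6 = 64.7 dB.

64.7 dB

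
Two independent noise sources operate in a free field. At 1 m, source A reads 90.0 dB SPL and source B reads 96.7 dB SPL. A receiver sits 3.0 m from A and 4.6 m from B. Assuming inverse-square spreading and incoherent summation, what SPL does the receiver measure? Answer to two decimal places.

At the listener: L_A = 90.0 − 20·log₁₀(3.0) = 80.458 dB; L_B = 96.7 − 20·log₁₀(4.6) = 83.445 dB.
Combined: 10·log₁₀(10^(80.458/10)+10^(83.445/10)) = 85.21 dB SPL.

85.21 dB SPL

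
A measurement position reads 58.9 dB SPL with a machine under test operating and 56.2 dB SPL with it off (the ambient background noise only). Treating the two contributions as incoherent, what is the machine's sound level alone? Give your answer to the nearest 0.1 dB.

55.6 dB SPL

Remove the background by subtracting linear intensities:
L_src = 10·log₁₀(10^(58.9/10) − 10^(56.2/10)) = 10·log₁₀(359400) = 55.6 dB SPL.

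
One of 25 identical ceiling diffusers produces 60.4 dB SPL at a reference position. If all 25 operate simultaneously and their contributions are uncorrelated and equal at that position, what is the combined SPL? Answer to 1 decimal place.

25 equal incoherent sources raise the level by 10·log₁₀(25) = 13.98 dB.
L_total = 60.4 + 13.98 = 74.4 dB SPL.

74.4 dB SPL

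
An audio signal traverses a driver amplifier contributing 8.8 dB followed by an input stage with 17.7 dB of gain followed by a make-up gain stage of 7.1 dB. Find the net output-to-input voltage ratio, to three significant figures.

Net gain = 8.8 + 17.7 + 7.1 = 33.6 dB.
Voltage ratio = 10^(33.6/20) = 47.9.

47.9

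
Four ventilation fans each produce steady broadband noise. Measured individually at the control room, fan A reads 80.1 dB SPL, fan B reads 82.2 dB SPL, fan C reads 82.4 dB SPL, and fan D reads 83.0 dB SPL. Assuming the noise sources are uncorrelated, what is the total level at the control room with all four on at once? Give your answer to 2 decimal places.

88.07 dB SPL

Uncorrelated sources add in intensity (power), not in dB.
L_total = 10·log₁₀(10^(80.1/10) + 10^(82.2/10) + 10^(82.4/10) + 10^(83.0/10)) = 10·log₁₀(641600000) = 88.07 dB SPL.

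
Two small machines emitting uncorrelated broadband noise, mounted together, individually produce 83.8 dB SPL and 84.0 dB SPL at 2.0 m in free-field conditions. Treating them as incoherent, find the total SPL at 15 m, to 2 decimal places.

Combined at 2.0 m: 10·log₁₀(10^(83.8/10)+10^(84.0/10)) = 86.911 dB SPL.
Then apply −20·log₁₀(15/2.0) = -17.501 dB → 69.41 dB SPL.

69.41 dB SPL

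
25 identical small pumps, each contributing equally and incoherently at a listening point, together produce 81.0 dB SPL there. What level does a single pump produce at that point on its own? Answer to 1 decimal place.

67.0 dB SPL

25 equal incoherent sources add 10·log₁₀(25) = 13.98 dB over one source.
L_one = 81.0 − 13.98 = 67.0 dB SPL.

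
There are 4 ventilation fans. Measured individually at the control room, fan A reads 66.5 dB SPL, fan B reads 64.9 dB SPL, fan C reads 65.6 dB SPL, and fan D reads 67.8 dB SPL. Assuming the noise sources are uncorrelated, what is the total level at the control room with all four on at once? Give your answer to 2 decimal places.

72.36 dB SPL

Uncorrelated sources add in intensity (power), not in dB.
L_total = 10·log₁₀(10^(66.5/10) + 10^(64.9/10) + 10^(65.6/10) + 10^(67.8/10)) = 10·log₁₀(17210000) = 72.36 dB SPL.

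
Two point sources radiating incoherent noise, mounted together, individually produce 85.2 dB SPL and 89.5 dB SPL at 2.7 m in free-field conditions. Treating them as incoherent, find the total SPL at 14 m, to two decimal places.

76.58 dB SPL

Combined at 2.7 m: 10·log₁₀(10^(85.2/10)+10^(89.5/10)) = 90.872 dB SPL.
Then apply −20·log₁₀(14/2.7) = -14.295 dB → 76.58 dB SPL.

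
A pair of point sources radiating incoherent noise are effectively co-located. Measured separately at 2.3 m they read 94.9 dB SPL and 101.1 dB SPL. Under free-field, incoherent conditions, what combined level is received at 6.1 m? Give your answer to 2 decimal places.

Combined at 2.3 m: 10·log₁₀(10^(94.9/10)+10^(101.1/10)) = 102.034 dB SPL.
Then apply −20·log₁₀(6.1/2.3) = -8.472 dB → 93.56 dB SPL.

93.56 dB SPL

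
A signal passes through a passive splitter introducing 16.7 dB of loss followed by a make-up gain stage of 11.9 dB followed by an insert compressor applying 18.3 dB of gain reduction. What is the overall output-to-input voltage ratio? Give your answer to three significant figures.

Net gain = (−16.7) + 11.9 + (−18.3) = -23.1 dB.
Voltage ratio = 10^(-23.1/20) = 0.0700.

0.0700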